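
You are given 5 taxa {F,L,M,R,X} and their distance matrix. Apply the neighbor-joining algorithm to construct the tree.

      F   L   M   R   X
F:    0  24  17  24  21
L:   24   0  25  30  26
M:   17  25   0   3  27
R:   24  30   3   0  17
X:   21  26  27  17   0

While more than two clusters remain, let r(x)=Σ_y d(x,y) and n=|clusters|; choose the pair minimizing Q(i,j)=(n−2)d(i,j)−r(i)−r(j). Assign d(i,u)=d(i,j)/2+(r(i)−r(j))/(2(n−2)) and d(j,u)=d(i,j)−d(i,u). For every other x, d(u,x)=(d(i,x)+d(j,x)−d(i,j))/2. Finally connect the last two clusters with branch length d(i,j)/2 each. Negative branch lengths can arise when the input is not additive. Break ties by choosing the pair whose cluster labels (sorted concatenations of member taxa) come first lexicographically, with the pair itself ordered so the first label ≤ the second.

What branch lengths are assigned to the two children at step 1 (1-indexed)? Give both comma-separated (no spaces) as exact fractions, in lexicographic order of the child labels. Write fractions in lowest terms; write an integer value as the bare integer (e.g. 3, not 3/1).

7/6,11/6

iteration 1: select M,R (d=3, Q=-137); attach at lengths (7/6, 11/6); label the merged cluster MR
  updated: d(F,MR)=19, d(L,MR)=26, d(MR,X)=41/2
iteration 2: select F,L (d=24, Q=-92); attach at lengths (9, 15); label the merged cluster FL
  updated: d(FL,MR)=21/2, d(FL,X)=23/2
iteration 3: select FL,MR (d=21/2, Q=-85/2); attach at lengths (3/4, 39/4); label the merged cluster FLMR
  updated: d(FLMR,X)=43/4
iteration 4: select FLMR,X (d=43/4); attach at lengths (43/8, 43/8); label the merged cluster FLMRX
final tree: (((F:9,L:15):3/4,(M:7/6,R:11/6):39/4):43/8,X:43/8)
total length: 193/4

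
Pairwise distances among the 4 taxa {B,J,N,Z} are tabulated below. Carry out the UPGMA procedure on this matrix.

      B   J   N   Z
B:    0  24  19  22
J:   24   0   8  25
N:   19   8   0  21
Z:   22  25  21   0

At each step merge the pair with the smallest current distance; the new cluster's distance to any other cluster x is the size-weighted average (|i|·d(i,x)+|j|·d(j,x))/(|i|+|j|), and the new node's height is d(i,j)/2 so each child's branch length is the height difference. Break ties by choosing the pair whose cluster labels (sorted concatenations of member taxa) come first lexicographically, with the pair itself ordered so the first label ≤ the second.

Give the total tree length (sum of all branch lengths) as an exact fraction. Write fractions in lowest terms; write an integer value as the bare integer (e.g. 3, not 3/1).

step 1: merge (J,N) at d=8; branch lengths J→4, N→4; new cluster JN
  updated: d(B,JN)=43/2, d(JN,Z)=23
step 2: merge (B,JN) at d=43/2; branch lengths B→43/4, JN→27/4; new cluster BJN
  updated: d(BJN,Z)=68/3
step 3: merge (BJN,Z) at d=68/3; branch lengths BJN→7/12, Z→34/3; new cluster BJNZ
final tree: ((B:43/4,(J:4,N:4):27/4):7/12,Z:34/3)
total length: 449/12

449/12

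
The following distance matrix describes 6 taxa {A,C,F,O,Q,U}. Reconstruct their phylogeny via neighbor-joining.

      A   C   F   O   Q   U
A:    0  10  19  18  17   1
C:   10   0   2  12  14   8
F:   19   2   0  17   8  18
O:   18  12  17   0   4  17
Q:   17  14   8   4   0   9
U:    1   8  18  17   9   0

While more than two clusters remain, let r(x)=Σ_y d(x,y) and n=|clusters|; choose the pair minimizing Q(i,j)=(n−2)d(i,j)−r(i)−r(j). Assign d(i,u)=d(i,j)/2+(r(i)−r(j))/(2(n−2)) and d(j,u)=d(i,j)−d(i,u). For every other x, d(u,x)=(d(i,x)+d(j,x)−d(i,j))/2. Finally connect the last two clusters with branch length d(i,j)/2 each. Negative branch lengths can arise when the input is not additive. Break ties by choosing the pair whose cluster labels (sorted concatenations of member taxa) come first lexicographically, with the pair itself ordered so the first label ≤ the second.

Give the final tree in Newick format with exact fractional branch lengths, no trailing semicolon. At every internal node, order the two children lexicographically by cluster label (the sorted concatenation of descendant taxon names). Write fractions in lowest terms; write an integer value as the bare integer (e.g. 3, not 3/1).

iteration 1: select A,U (d=1, Q=-114); attach at lengths (2, -1); label the merged cluster AU
  updated: d(AU,C)=17/2, d(AU,F)=18, d(AU,O)=17, d(AU,Q)=25/2
iteration 2: select O,Q (d=4, Q=-153/2); attach at lengths (47/12, 1/12); label the merged cluster OQ
  updated: d(AU,OQ)=51/4, d(C,OQ)=11, d(F,OQ)=21/2
iteration 3: select AU,OQ (d=51/4, Q=-48); attach at lengths (61/8, 41/8); label the merged cluster AOQU
  updated: d(AOQU,C)=27/8, d(AOQU,F)=63/8
iteration 4: select AOQU,C (d=27/8, Q=-53/4); attach at lengths (37/8, -5/4); label the merged cluster ACOQU
  updated: d(ACOQU,F)=13/4
iteration 5: select ACOQU,F (d=13/4); attach at lengths (13/8, 13/8); label the merged cluster ACFOQU
final tree: ((((A:2,U:-1):61/8,(O:47/12,Q:1/12):41/8):37/8,C:-5/4):13/8,F:13/8)
total length: 195/8

((((A:2,U:-1):61/8,(O:47/12,Q:1/12):41/8):37/8,C:-5/4):13/8,F:13/8)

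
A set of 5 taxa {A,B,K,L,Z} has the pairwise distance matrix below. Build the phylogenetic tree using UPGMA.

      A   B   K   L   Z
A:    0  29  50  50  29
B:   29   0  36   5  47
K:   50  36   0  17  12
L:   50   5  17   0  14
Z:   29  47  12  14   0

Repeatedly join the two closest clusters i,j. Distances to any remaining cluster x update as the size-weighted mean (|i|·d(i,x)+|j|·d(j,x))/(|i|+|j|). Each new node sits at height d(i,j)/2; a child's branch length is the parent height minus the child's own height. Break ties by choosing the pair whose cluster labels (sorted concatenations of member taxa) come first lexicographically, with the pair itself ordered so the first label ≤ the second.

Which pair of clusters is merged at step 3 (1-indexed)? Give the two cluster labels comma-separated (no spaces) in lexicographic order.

iteration 1: select B,L (d=5); attach at lengths (5/2, 5/2); label the merged cluster BL
  updated: d(A,BL)=79/2, d(BL,K)=53/2, d(BL,Z)=61/2
iteration 2: select K,Z (d=12); attach at lengths (6, 6); label the merged cluster KZ
  updated: d(A,KZ)=79/2, d(BL,KZ)=57/2
iteration 3: select BL,KZ (d=57/2); attach at lengths (47/4, 33/4); label the merged cluster BKLZ
  updated: d(A,BKLZ)=79/2
iteration 4: select A,BKLZ (d=79/2); attach at lengths (79/4, 11/2); label the merged cluster ABKLZ
final tree: (A:79/4,((B:5/2,L:5/2):47/4,(K:6,Z:6):33/4):11/2)
total length: 249/4

BL,KZ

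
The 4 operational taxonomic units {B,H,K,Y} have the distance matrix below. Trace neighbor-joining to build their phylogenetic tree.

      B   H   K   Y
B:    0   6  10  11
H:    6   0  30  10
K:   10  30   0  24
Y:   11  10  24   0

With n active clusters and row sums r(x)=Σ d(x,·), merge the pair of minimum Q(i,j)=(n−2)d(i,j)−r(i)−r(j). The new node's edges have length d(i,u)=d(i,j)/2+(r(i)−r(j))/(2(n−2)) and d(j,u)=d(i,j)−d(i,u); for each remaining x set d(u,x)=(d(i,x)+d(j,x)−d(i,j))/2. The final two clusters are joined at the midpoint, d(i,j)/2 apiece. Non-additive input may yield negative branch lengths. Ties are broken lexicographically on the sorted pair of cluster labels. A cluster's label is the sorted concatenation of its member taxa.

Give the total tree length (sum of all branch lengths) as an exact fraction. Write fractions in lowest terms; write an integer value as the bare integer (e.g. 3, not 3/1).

111/4

iteration 1: select B,K (d=10, Q=-71); attach at lengths (-17/4, 57/4); label the merged cluster BK
  updated: d(BK,H)=13, d(BK,Y)=25/2
iteration 2: select BK,H (d=13, Q=-71/2); attach at lengths (31/4, 21/4); label the merged cluster BHK
  updated: d(BHK,Y)=19/4
iteration 3: select BHK,Y (d=19/4); attach at lengths (19/8, 19/8); label the merged cluster BHKY
final tree: (((B:-17/4,K:57/4):31/4,H:21/4):19/8,Y:19/8)
total length: 111/4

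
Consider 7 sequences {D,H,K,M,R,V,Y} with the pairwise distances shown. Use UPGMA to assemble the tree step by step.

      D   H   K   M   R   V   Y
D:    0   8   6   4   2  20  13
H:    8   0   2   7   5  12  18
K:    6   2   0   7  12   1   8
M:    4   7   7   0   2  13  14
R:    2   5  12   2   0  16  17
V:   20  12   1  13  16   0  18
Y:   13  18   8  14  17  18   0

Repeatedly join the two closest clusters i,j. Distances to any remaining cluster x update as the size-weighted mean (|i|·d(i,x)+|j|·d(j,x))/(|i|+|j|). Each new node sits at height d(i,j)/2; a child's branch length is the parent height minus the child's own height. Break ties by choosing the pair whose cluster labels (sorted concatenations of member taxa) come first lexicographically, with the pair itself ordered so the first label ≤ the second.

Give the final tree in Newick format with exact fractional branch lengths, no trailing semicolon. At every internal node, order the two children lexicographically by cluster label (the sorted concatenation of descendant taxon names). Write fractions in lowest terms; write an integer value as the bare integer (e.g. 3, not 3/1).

1. join K+V (d=1) ⇒ KV; edges |K|=1/2, |V|=1/2
  updated: d(D,KV)=13, d(H,KV)=7, d(KV,M)=10, d(KV,R)=14, d(KV,Y)=13
2. join D+R (d=2) ⇒ DR; edges |D|=1, |R|=1
  updated: d(DR,H)=13/2, d(DR,KV)=27/2, d(DR,M)=3, d(DR,Y)=15
3. join DR+M (d=3) ⇒ DMR; edges |DR|=1/2, |M|=3/2
  updated: d(DMR,H)=20/3, d(DMR,KV)=37/3, d(DMR,Y)=44/3
4. join DMR+H (d=20/3) ⇒ DHMR; edges |DMR|=11/6, |H|=10/3
  updated: d(DHMR,KV)=11, d(DHMR,Y)=31/2
5. join DHMR+KV (d=11) ⇒ DHKMRV; edges |DHMR|=13/6, |KV|=5
  updated: d(DHKMRV,Y)=44/3
6. join DHKMRV+Y (d=44/3) ⇒ DHKMRVY; edges |DHKMRV|=11/6, |Y|=22/3
final tree: (((((D:1,R:1):1/2,M:3/2):11/6,H:10/3):13/6,(K:1/2,V:1/2):5):11/6,Y:22/3)
total length: 53/2

(((((D:1,R:1):1/2,M:3/2):11/6,H:10/3):13/6,(K:1/2,V:1/2):5):11/6,Y:22/3)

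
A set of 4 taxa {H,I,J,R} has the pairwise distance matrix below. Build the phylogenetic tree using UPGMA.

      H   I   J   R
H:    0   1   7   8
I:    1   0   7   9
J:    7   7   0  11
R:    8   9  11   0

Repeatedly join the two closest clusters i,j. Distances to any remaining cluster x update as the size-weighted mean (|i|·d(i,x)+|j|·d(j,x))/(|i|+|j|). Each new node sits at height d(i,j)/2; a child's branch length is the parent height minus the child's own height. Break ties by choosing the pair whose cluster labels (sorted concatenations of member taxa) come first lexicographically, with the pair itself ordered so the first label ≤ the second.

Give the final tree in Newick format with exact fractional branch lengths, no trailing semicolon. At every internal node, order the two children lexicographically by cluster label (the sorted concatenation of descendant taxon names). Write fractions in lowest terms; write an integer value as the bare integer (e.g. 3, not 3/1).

(((H:1/2,I:1/2):3,J:7/2):7/6,R:14/3)

iteration 1: select H,I (d=1); attach at lengths (1/2, 1/2); label the merged cluster HI
  updated: d(HI,J)=7, d(HI,R)=17/2
iteration 2: select HI,J (d=7); attach at lengths (3, 7/2); label the merged cluster HIJ
  updated: d(HIJ,R)=28/3
iteration 3: select HIJ,R (d=28/3); attach at lengths (7/6, 14/3); label the merged cluster HIJR
final tree: (((H:1/2,I:1/2):3,J:7/2):7/6,R:14/3)
total length: 40/3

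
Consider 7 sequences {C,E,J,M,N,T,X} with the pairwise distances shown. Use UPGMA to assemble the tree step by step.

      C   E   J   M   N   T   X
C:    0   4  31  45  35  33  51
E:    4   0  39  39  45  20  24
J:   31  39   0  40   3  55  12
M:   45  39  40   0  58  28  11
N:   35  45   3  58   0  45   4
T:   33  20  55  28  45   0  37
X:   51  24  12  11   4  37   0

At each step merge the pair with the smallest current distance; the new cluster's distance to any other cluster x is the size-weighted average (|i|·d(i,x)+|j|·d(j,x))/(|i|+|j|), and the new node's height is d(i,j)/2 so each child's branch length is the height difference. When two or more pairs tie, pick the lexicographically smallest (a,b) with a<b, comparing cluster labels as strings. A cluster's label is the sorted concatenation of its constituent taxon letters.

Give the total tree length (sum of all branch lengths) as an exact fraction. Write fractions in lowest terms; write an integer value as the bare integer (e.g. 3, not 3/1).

step 1: merge (J,N) at d=3; branch lengths J→3/2, N→3/2; new cluster JN
  updated: d(C,JN)=33, d(E,JN)=42, d(JN,M)=49, d(JN,T)=50, d(JN,X)=8
step 2: merge (C,E) at d=4; branch lengths C→2, E→2; new cluster CE
  updated: d(CE,JN)=75/2, d(CE,M)=42, d(CE,T)=53/2, d(CE,X)=75/2
step 3: merge (JN,X) at d=8; branch lengths JN→5/2, X→4; new cluster JNX
  updated: d(CE,JNX)=75/2, d(JNX,M)=109/3, d(JNX,T)=137/3
step 4: merge (CE,T) at d=53/2; branch lengths CE→45/4, T→53/4; new cluster CET
  updated: d(CET,JNX)=362/9, d(CET,M)=112/3
step 5: merge (JNX,M) at d=109/3; branch lengths JNX→85/6, M→109/6; new cluster JMNX
  updated: d(CET,JMNX)=79/2
step 6: merge (CET,JMNX) at d=79/2; branch lengths CET→13/2, JMNX→19/12; new cluster CEJMNTX
final tree: (((C:2,E:2):45/4,T:53/4):13/2,(((J:3/2,N:3/2):5/2,X:4):85/6,M:109/6):19/12)
total length: 941/12

941/12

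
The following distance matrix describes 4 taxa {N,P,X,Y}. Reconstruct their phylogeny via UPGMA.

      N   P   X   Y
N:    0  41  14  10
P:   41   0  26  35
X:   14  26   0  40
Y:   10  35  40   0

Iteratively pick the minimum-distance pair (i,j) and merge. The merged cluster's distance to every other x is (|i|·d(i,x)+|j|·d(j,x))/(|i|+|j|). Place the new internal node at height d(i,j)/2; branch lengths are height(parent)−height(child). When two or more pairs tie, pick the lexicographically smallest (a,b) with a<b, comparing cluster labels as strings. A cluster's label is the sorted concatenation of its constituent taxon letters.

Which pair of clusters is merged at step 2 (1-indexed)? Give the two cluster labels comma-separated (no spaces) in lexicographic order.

P,X

1. join N+Y (d=10) ⇒ NY; edges |N|=5, |Y|=5
  updated: d(NY,P)=38, d(NY,X)=27
2. join P+X (d=26) ⇒ PX; edges |P|=13, |X|=13
  updated: d(NY,PX)=65/2
3. join NY+PX (d=65/2) ⇒ NPXY; edges |NY|=45/4, |PX|=13/4
final tree: ((N:5,Y:5):45/4,(P:13,X:13):13/4)
total length: 101/2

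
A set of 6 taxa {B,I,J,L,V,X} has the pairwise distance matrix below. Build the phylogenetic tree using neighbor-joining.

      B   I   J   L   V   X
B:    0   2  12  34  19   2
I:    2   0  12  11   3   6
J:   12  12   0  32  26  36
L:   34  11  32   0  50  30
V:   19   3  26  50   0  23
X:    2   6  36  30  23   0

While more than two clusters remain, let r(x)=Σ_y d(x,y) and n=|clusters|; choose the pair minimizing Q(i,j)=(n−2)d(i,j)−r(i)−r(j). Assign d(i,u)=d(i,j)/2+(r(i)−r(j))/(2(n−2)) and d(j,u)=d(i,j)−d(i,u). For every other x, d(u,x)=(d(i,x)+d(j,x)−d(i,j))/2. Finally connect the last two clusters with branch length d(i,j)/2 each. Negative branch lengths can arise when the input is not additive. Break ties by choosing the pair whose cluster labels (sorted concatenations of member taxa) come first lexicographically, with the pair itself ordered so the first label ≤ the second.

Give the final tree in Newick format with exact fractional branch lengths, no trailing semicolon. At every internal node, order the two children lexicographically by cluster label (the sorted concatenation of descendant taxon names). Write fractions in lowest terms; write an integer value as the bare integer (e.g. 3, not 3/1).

1. join B+X (d=2, Q=-158) ⇒ BX; edges |B|=-5/2, |X|=9/2
  updated: d(BX,I)=3, d(BX,J)=23, d(BX,L)=31, d(BX,V)=20
2. join J+L (d=32, Q=-121) ⇒ JL; edges |J|=65/6, |L|=127/6
  updated: d(BX,JL)=11, d(I,JL)=-9/2, d(JL,V)=22
3. join BX+JL (d=11, Q=-81/2) ⇒ BJLX; edges |BX|=55/8, |JL|=33/8
  updated: d(BJLX,I)=-25/4, d(BJLX,V)=31/2
4. join BJLX+I (d=-25/4, Q=-49/4) ⇒ BIJLX; edges |BJLX|=25/8, |I|=-75/8
  updated: d(BIJLX,V)=99/8
5. join BIJLX+V (d=99/8) ⇒ BIJLVX; edges |BIJLX|=99/16, |V|=99/16
final tree: ((((B:-5/2,X:9/2):55/8,(J:65/6,L:127/6):33/8):25/8,I:-75/8):99/16,V:99/16)
total length: 409/8

((((B:-5/2,X:9/2):55/8,(J:65/6,L:127/6):33/8):25/8,I:-75/8):99/16,V:99/16)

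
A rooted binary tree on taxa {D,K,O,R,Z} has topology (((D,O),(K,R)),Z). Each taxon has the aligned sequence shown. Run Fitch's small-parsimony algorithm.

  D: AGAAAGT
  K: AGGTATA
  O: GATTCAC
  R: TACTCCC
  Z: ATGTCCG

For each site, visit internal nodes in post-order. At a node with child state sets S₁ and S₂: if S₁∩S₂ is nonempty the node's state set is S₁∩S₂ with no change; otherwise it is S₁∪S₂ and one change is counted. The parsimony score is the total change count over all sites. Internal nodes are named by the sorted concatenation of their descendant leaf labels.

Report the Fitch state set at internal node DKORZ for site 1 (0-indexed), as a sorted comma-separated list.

DO@0: {A} ∪ {G} = {A,G} (union, +1)
KR@0: {A} ∪ {T} = {A,T} (union, +1)
DKOR@0: {A,G} ∩ {A,T} = {A} (intersection, +0)
DKORZ@0: {A} ∩ {A} = {A} (intersection, +0)
DO@1: {G} ∪ {A} = {A,G} (union, +1)
KR@1: {G} ∪ {A} = {A,G} (union, +1)
DKOR@1: {A,G} ∩ {A,G} = {A,G} (intersection, +0)
DKORZ@1: {A,G} ∪ {T} = {A,G,T} (union, +1)
DO@2: {A} ∪ {T} = {A,T} (union, +1)
KR@2: {G} ∪ {C} = {C,G} (union, +1)
DKOR@2: {A,T} ∪ {C,G} = {A,C,G,T} (union, +1)
DKORZ@2: {A,C,G,T} ∩ {G} = {G} (intersection, +0)
DO@3: {A} ∪ {T} = {A,T} (union, +1)
KR@3: {T} ∩ {T} = {T} (intersection, +0)
DKOR@3: {A,T} ∩ {T} = {T} (intersection, +0)
DKORZ@3: {T} ∩ {T} = {T} (intersection, +0)
DO@4: {A} ∪ {C} = {A,C} (union, +1)
KR@4: {A} ∪ {C} = {A,C} (union, +1)
DKOR@4: {A,C} ∩ {A,C} = {A,C} (intersection, +0)
DKORZ@4: {A,C} ∩ {C} = {C} (intersection, +0)
DO@5: {G} ∪ {A} = {A,G} (union, +1)
KR@5: {T} ∪ {C} = {C,T} (union, +1)
DKOR@5: {A,G} ∪ {C,T} = {A,C,G,T} (union, +1)
DKORZ@5: {A,C,G,T} ∩ {C} = {C} (intersection, +0)
DO@6: {T} ∪ {C} = {C,T} (union, +1)
KR@6: {A} ∪ {C} = {A,C} (union, +1)
DKOR@6: {C,T} ∩ {A,C} = {C} (intersection, +0)
DKORZ@6: {C} ∪ {G} = {C,G} (union, +1)
per-site changes: [2, 3, 3, 1, 2, 3, 3]; total = 17

A,G,T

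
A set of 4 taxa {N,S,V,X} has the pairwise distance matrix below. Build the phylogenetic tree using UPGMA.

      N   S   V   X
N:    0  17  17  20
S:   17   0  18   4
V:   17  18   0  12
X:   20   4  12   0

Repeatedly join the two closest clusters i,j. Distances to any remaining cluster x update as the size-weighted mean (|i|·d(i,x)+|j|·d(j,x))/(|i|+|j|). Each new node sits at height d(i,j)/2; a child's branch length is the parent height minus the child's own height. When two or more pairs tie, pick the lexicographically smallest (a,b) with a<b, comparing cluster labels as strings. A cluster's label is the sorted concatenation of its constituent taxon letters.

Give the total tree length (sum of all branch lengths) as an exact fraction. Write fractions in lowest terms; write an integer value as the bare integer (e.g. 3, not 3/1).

55/2

step 1: merge (S,X) at d=4; branch lengths S→2, X→2; new cluster SX
  updated: d(N,SX)=37/2, d(SX,V)=15
step 2: merge (SX,V) at d=15; branch lengths SX→11/2, V→15/2; new cluster SVX
  updated: d(N,SVX)=18
step 3: merge (N,SVX) at d=18; branch lengths N→9, SVX→3/2; new cluster NSVX
final tree: (N:9,((S:2,X:2):11/2,V:15/2):3/2)
total length: 55/2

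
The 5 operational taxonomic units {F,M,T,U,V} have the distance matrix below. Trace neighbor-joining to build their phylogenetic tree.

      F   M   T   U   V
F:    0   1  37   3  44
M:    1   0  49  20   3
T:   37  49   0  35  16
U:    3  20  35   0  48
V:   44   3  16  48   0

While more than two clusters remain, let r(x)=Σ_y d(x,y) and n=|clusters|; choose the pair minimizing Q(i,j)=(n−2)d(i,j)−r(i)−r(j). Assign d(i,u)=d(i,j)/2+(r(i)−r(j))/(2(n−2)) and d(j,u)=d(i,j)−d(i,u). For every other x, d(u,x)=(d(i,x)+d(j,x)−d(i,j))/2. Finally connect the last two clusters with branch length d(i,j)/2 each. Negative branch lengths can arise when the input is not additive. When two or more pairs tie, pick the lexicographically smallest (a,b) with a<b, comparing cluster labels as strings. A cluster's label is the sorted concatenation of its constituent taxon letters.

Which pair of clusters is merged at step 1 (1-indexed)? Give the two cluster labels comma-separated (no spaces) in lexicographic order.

T,V

1. join T+V (d=16, Q=-200) ⇒ TV; edges |T|=37/3, |V|=11/3
  updated: d(F,TV)=65/2, d(M,TV)=18, d(TV,U)=67/2
2. join F+U (d=3, Q=-87) ⇒ FU; edges |F|=-7/2, |U|=13/2
  updated: d(FU,M)=9, d(FU,TV)=63/2
3. join FU+M (d=9, Q=-117/2) ⇒ FMU; edges |FU|=45/4, |M|=-9/4
  updated: d(FMU,TV)=81/4
4. join FMU+TV (d=81/4) ⇒ FMTUV; edges |FMU|=81/8, |TV|=81/8
final tree: (((F:-7/2,U:13/2):45/4,M:-9/4):81/8,(T:37/3,V:11/3):81/8)
total length: 193/4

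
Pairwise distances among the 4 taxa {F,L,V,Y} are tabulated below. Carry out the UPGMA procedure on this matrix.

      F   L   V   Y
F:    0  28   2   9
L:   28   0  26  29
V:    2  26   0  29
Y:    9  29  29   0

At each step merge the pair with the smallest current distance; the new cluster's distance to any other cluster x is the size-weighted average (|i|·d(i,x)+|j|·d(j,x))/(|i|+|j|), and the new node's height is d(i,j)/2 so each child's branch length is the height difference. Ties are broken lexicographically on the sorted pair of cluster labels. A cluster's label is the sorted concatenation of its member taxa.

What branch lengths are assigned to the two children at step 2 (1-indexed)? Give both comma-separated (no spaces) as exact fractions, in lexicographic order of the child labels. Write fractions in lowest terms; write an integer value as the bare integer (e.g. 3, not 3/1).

17/2,19/2

step 1: merge (F,V) at d=2; branch lengths F→1, V→1; new cluster FV
  updated: d(FV,L)=27, d(FV,Y)=19
step 2: merge (FV,Y) at d=19; branch lengths FV→17/2, Y→19/2; new cluster FVY
  updated: d(FVY,L)=83/3
step 3: merge (FVY,L) at d=83/3; branch lengths FVY→13/3, L→83/6; new cluster FLVY
final tree: (((F:1,V:1):17/2,Y:19/2):13/3,L:83/6)
total length: 229/6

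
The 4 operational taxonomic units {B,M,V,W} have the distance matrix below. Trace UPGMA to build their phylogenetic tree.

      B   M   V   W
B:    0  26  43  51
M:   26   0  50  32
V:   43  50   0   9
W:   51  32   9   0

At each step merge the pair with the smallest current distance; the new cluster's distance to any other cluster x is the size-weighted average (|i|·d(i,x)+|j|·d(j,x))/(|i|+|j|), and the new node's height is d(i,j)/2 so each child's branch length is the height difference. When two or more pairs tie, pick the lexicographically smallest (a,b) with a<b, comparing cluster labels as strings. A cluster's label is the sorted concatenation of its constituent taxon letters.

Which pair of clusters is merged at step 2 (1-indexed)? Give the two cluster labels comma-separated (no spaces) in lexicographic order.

iteration 1: select V,W (d=9); attach at lengths (9/2, 9/2); label the merged cluster VW
  updated: d(B,VW)=47, d(M,VW)=41
iteration 2: select B,M (d=26); attach at lengths (13, 13); label the merged cluster BM
  updated: d(BM,VW)=44
iteration 3: select BM,VW (d=44); attach at lengths (9, 35/2); label the merged cluster BMVW
final tree: ((B:13,M:13):9,(V:9/2,W:9/2):35/2)
total length: 123/2

B,M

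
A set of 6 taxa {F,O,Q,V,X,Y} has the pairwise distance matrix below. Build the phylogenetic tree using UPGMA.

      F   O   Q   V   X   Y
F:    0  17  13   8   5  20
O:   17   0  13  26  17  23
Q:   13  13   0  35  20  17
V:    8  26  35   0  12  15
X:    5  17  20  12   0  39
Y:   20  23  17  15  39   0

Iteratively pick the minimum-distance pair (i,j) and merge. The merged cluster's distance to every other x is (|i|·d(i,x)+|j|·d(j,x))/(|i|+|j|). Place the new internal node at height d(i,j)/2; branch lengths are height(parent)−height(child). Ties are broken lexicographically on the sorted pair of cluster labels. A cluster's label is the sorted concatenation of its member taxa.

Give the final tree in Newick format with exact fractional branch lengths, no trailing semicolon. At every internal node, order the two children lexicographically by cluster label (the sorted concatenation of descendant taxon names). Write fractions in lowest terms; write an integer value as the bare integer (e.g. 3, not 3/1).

iteration 1: select F,X (d=5); attach at lengths (5/2, 5/2); label the merged cluster FX
  updated: d(FX,O)=17, d(FX,Q)=33/2, d(FX,V)=10, d(FX,Y)=59/2
iteration 2: select FX,V (d=10); attach at lengths (5/2, 5); label the merged cluster FVX
  updated: d(FVX,O)=20, d(FVX,Q)=68/3, d(FVX,Y)=74/3
iteration 3: select O,Q (d=13); attach at lengths (13/2, 13/2); label the merged cluster OQ
  updated: d(FVX,OQ)=64/3, d(OQ,Y)=20
iteration 4: select OQ,Y (d=20); attach at lengths (7/2, 10); label the merged cluster OQY
  updated: d(FVX,OQY)=202/9
iteration 5: select FVX,OQY (d=202/9); attach at lengths (56/9, 11/9); label the merged cluster FOQVXY
final tree: (((F:5/2,X:5/2):5/2,V:5):56/9,((O:13/2,Q:13/2):7/2,Y:10):11/9)
total length: 418/9

(((F:5/2,X:5/2):5/2,V:5):56/9,((O:13/2,Q:13/2):7/2,Y:10):11/9)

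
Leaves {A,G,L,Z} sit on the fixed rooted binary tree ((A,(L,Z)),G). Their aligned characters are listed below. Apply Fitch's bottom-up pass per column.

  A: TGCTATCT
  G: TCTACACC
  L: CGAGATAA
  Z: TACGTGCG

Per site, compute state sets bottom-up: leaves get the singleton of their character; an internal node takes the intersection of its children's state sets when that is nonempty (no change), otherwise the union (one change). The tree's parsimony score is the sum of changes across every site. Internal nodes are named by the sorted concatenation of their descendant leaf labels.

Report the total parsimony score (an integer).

15

[col 0] LZ: children L:{C}, Z:{T} ∪→ {C,T}; cost 1
[col 0] ALZ: children A:{T}, LZ:{C,T} ∩→ {T}; cost 0
[col 0] AGLZ: children ALZ:{T}, G:{T} ∩→ {T}; cost 0
[col 1] LZ: children L:{G}, Z:{A} ∪→ {A,G}; cost 1
[col 1] ALZ: children A:{G}, LZ:{A,G} ∩→ {G}; cost 0
[col 1] AGLZ: children ALZ:{G}, G:{C} ∪→ {C,G}; cost 1
[col 2] LZ: children L:{A}, Z:{C} ∪→ {A,C}; cost 1
[col 2] ALZ: children A:{C}, LZ:{A,C} ∩→ {C}; cost 0
[col 2] AGLZ: children ALZ:{C}, G:{T} ∪→ {C,T}; cost 1
[col 3] LZ: children L:{G}, Z:{G} ∩→ {G}; cost 0
[col 3] ALZ: children A:{T}, LZ:{G} ∪→ {G,T}; cost 1
[col 3] AGLZ: children ALZ:{G,T}, G:{A} ∪→ {A,G,T}; cost 1
[col 4] LZ: children L:{A}, Z:{T} ∪→ {A,T}; cost 1
[col 4] ALZ: children A:{A}, LZ:{A,T} ∩→ {A}; cost 0
[col 4] AGLZ: children ALZ:{A}, G:{C} ∪→ {A,C}; cost 1
[col 5] LZ: children L:{T}, Z:{G} ∪→ {G,T}; cost 1
[col 5] ALZ: children A:{T}, LZ:{G,T} ∩→ {T}; cost 0
[col 5] AGLZ: children ALZ:{T}, G:{A} ∪→ {A,T}; cost 1
[col 6] LZ: children L:{A}, Z:{C} ∪→ {A,C}; cost 1
[col 6] ALZ: children A:{C}, LZ:{A,C} ∩→ {C}; cost 0
[col 6] AGLZ: children ALZ:{C}, G:{C} ∩→ {C}; cost 0
[col 7] LZ: children L:{A}, Z:{G} ∪→ {A,G}; cost 1
[col 7] ALZ: children A:{T}, LZ:{A,G} ∪→ {A,G,T}; cost 1
[col 7] AGLZ: children ALZ:{A,G,T}, G:{C} ∪→ {A,C,G,T}; cost 1
per-site changes: [1, 2, 2, 2, 2, 2, 1, 3]; total = 15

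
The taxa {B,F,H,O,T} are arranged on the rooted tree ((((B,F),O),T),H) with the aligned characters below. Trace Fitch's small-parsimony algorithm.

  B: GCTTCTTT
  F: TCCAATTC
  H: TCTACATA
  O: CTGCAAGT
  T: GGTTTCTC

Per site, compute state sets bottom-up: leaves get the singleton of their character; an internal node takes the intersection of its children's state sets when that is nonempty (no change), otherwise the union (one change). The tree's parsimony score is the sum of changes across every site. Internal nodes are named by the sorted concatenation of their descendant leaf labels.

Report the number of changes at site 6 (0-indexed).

site 0, node BF: B={G} ∪ F={T} → {G,T} (+1)
site 0, node BFO: BF={G,T} ∪ O={C} → {C,G,T} (+1)
site 0, node BFOT: BFO={C,G,T} ∩ T={G} → {G} (+0)
site 0, node BFHOT: BFOT={G} ∪ H={T} → {G,T} (+1)
site 1, node BF: B={C} ∩ F={C} → {C} (+0)
site 1, node BFO: BF={C} ∪ O={T} → {C,T} (+1)
site 1, node BFOT: BFO={C,T} ∪ T={G} → {C,G,T} (+1)
site 1, node BFHOT: BFOT={C,G,T} ∩ H={C} → {C} (+0)
site 2, node BF: B={T} ∪ F={C} → {C,T} (+1)
site 2, node BFO: BF={C,T} ∪ O={G} → {C,G,T} (+1)
site 2, node BFOT: BFO={C,G,T} ∩ T={T} → {T} (+0)
site 2, node BFHOT: BFOT={T} ∩ H={T} → {T} (+0)
site 3, node BF: B={T} ∪ F={A} → {A,T} (+1)
site 3, node BFO: BF={A,T} ∪ O={C} → {A,C,T} (+1)
site 3, node BFOT: BFO={A,C,T} ∩ T={T} → {T} (+0)
site 3, node BFHOT: BFOT={T} ∪ H={A} → {A,T} (+1)
site 4, node BF: B={C} ∪ F={A} → {A,C} (+1)
site 4, node BFO: BF={A,C} ∩ O={A} → {A} (+0)
site 4, node BFOT: BFO={A} ∪ T={T} → {A,T} (+1)
site 4, node BFHOT: BFOT={A,T} ∪ H={C} → {A,C,T} (+1)
site 5, node BF: B={T} ∩ F={T} → {T} (+0)
site 5, node BFO: BF={T} ∪ O={A} → {A,T} (+1)
site 5, node BFOT: BFO={A,T} ∪ T={C} → {A,C,T} (+1)
site 5, node BFHOT: BFOT={A,C,T} ∩ H={A} → {A} (+0)
site 6, node BF: B={T} ∩ F={T} → {T} (+0)
site 6, node BFO: BF={T} ∪ O={G} → {G,T} (+1)
site 6, node BFOT: BFO={G,T} ∩ T={T} → {T} (+0)
site 6, node BFHOT: BFOT={T} ∩ H={T} → {T} (+0)
site 7, node BF: B={T} ∪ F={C} → {C,T} (+1)
site 7, node BFO: BF={C,T} ∩ O={T} → {T} (+0)
site 7, node BFOT: BFO={T} ∪ T={C} → {C,T} (+1)
site 7, node BFHOT: BFOT={C,T} ∪ H={A} → {A,C,T} (+1)
per-site changes: [3, 2, 2, 3, 3, 2, 1, 3]; total = 19

1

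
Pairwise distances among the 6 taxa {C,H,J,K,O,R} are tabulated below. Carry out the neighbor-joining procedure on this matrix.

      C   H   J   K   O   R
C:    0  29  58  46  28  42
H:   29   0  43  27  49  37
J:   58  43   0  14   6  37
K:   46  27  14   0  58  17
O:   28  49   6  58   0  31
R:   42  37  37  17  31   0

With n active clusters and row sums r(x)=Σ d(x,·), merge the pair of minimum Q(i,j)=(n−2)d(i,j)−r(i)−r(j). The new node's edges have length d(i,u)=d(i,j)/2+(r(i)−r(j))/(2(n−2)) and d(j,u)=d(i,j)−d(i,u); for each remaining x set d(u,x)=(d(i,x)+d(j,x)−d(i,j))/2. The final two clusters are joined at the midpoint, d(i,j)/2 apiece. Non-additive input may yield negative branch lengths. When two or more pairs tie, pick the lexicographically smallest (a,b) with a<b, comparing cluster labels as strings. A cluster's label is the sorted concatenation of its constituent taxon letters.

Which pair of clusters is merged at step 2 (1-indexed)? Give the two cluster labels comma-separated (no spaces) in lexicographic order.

C,H

1. join J+O (d=6, Q=-306) ⇒ JO; edges |J|=5/4, |O|=19/4
  updated: d(C,JO)=40, d(H,JO)=43, d(JO,K)=33, d(JO,R)=31
2. join C+H (d=29, Q=-206) ⇒ CH; edges |C|=18, |H|=11
  updated: d(CH,JO)=27, d(CH,K)=22, d(CH,R)=25
3. join CH+JO (d=27, Q=-111) ⇒ CHJO; edges |CH|=37/4, |JO|=71/4
  updated: d(CHJO,K)=14, d(CHJO,R)=29/2
4. join CHJO+K (d=14, Q=-91/2) ⇒ CHJKO; edges |CHJO|=23/4, |K|=33/4
  updated: d(CHJKO,R)=35/4
5. join CHJKO+R (d=35/4) ⇒ CHJKOR; edges |CHJKO|=35/8, |R|=35/8
final tree: ((((C:18,H:11):37/4,(J:5/4,O:19/4):71/4):23/4,K:33/4):35/8,R:35/8)
total length: 339/4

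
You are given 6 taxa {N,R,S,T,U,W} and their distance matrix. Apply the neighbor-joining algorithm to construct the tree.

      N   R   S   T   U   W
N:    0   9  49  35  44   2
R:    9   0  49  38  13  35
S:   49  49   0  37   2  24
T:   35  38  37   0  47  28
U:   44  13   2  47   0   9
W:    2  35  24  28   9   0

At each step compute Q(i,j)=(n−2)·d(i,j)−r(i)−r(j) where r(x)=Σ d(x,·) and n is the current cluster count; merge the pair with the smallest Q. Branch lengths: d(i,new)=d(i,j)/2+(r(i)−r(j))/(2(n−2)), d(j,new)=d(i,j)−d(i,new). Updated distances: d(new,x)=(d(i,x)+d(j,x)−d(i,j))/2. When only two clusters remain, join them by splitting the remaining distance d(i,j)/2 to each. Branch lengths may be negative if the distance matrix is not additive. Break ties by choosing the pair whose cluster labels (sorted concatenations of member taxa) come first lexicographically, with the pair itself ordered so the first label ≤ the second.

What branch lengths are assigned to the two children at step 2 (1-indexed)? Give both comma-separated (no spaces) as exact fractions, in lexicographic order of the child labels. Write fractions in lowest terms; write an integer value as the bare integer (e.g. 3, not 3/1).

iteration 1: select S,U (d=2, Q=-268); attach at lengths (27/4, -19/4); label the merged cluster SU
  updated: d(N,SU)=91/2, d(R,SU)=30, d(SU,T)=41, d(SU,W)=31/2
iteration 2: select N,R (d=9, Q=-353/2); attach at lengths (13/12, 95/12); label the merged cluster NR
  updated: d(NR,SU)=133/4, d(NR,T)=32, d(NR,W)=14
iteration 3: select NR,T (d=32, Q=-465/4); attach at lengths (169/16, 343/16); label the merged cluster NRT
  updated: d(NRT,SU)=169/8, d(NRT,W)=5
iteration 4: select NRT,SU (d=169/8, Q=-333/8); attach at lengths (85/16, 253/16); label the merged cluster NRSTU
  updated: d(NRSTU,W)=-5/16
iteration 5: select NRSTU,W (d=-5/16); attach at lengths (-5/32, -5/32); label the merged cluster NRSTUW
final tree: ((((N:13/12,R:95/12):169/16,T:343/16):85/16,(S:27/4,U:-19/4):253/16):-5/32,W:-5/32)
total length: 1021/16

13/12,95/12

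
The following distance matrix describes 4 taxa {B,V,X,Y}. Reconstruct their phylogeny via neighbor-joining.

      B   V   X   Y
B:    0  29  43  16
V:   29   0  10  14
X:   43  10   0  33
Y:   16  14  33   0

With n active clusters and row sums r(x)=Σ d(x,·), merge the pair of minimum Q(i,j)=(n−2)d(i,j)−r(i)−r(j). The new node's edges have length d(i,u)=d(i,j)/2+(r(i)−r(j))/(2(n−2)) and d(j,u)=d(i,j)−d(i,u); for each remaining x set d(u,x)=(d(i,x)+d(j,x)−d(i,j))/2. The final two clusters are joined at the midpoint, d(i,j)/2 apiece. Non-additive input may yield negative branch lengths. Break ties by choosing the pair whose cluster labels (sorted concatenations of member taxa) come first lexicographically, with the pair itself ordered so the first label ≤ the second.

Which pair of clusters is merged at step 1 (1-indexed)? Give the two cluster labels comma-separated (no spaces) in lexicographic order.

B,Y

iteration 1: select B,Y (d=16, Q=-119); attach at lengths (57/4, 7/4); label the merged cluster BY
  updated: d(BY,V)=27/2, d(BY,X)=30
iteration 2: select BY,V (d=27/2, Q=-107/2); attach at lengths (67/4, -13/4); label the merged cluster BVY
  updated: d(BVY,X)=53/4
iteration 3: select BVY,X (d=53/4); attach at lengths (53/8, 53/8); label the merged cluster BVXY
final tree: (((B:57/4,Y:7/4):67/4,V:-13/4):53/8,X:53/8)
total length: 171/4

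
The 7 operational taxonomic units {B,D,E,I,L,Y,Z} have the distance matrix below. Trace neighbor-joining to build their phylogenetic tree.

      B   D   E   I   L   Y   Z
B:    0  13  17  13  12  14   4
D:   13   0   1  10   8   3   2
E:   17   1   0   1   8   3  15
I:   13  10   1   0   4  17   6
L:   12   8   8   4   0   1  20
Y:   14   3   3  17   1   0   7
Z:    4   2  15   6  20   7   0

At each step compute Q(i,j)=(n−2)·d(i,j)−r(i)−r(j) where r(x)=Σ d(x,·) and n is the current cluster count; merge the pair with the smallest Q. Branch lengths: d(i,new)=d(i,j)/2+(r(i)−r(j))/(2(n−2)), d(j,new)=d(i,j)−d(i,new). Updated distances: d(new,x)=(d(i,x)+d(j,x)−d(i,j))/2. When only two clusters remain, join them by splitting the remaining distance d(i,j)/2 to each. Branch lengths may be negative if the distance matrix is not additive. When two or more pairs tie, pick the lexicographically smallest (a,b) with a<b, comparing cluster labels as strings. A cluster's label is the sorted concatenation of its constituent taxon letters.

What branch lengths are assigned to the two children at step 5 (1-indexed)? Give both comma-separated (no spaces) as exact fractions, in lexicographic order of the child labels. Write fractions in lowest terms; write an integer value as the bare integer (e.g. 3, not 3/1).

iteration 1: select B,Z (d=4, Q=-107); attach at lengths (39/10, 1/10); label the merged cluster BZ
  updated: d(BZ,D)=11/2, d(BZ,E)=14, d(BZ,I)=15/2, d(BZ,L)=14, d(BZ,Y)=17/2
iteration 2: select L,Y (d=1, Q=-127/2); attach at lengths (13/16, 3/16); label the merged cluster LY
  updated: d(BZ,LY)=43/4, d(D,LY)=5, d(E,LY)=5, d(I,LY)=10
iteration 3: select E,I (d=1, Q=-93/2); attach at lengths (-3/4, 7/4); label the merged cluster EI
  updated: d(BZ,EI)=41/4, d(D,EI)=5, d(EI,LY)=7
iteration 4: select BZ,D (d=11/2, Q=-31); attach at lengths (11/2, 0); label the merged cluster BDZ
  updated: d(BDZ,EI)=39/8, d(BDZ,LY)=41/8
iteration 5: select BDZ,EI (d=39/8, Q=-17); attach at lengths (3/2, 27/8); label the merged cluster BDEIZ
  updated: d(BDEIZ,LY)=29/8
iteration 6: select BDEIZ,LY (d=29/8); attach at lengths (29/16, 29/16); label the merged cluster BDEILYZ
final tree: ((((B:39/10,Z:1/10):11/2,D:0):3/2,(E:-3/4,I:7/4):27/8):29/16,(L:13/16,Y:3/16):29/16)
total length: 20

3/2,27/8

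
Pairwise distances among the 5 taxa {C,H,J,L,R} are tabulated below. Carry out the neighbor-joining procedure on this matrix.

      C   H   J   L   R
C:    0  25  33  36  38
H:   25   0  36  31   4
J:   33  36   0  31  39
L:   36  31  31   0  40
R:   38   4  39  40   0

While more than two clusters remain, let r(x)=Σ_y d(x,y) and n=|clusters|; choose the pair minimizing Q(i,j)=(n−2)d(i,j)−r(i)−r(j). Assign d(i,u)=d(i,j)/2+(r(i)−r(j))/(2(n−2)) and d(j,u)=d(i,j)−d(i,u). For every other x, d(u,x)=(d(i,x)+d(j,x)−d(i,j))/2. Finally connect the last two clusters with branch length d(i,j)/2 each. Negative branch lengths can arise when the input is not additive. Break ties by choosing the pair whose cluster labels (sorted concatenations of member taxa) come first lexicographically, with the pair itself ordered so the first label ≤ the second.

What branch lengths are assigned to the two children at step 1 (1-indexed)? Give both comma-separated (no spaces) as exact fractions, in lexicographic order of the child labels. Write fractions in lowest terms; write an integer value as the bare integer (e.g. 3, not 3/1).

-13/6,37/6

iteration 1: select H,R (d=4, Q=-205); attach at lengths (-13/6, 37/6); label the merged cluster HR
  updated: d(C,HR)=59/2, d(HR,J)=71/2, d(HR,L)=67/2
iteration 2: select C,HR (d=59/2, Q=-138); attach at lengths (59/4, 59/4); label the merged cluster CHR
  updated: d(CHR,J)=39/2, d(CHR,L)=20
iteration 3: select CHR,J (d=39/2, Q=-141/2); attach at lengths (17/4, 61/4); label the merged cluster CHJR
  updated: d(CHJR,L)=63/4
iteration 4: select CHJR,L (d=63/4); attach at lengths (63/8, 63/8); label the merged cluster CHJLR
final tree: (((C:59/4,(H:-13/6,R:37/6):59/4):17/4,J:61/4):63/8,L:63/8)
total length: 275/4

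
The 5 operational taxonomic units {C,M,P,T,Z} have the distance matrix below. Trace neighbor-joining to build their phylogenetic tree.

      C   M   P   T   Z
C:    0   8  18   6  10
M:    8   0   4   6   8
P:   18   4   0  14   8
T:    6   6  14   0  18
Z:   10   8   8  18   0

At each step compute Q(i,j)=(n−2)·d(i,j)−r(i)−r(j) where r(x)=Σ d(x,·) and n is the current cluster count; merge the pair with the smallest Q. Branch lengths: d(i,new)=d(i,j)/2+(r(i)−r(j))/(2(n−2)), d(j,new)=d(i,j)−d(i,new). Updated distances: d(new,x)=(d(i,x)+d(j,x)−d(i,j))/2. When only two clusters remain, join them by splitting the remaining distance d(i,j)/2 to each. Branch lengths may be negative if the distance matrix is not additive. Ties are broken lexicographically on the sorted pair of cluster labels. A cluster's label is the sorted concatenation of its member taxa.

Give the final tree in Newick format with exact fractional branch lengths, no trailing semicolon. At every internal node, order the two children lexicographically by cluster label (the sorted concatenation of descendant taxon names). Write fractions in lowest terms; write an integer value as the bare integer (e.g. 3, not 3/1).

step 1: merge (C,T) at d=6, Q=-68; branch lengths C→8/3, T→10/3; new cluster CT
  updated: d(CT,M)=4, d(CT,P)=13, d(CT,Z)=11
step 2: merge (CT,M) at d=4, Q=-36; branch lengths CT→5, M→-1; new cluster CMT
  updated: d(CMT,P)=13/2, d(CMT,Z)=15/2
step 3: merge (CMT,P) at d=13/2, Q=-22; branch lengths CMT→3, P→7/2; new cluster CMPT
  updated: d(CMPT,Z)=9/2
step 4: merge (CMPT,Z) at d=9/2; branch lengths CMPT→9/4, Z→9/4; new cluster CMPTZ
final tree: ((((C:8/3,T:10/3):5,M:-1):3,P:7/2):9/4,Z:9/4)
total length: 21

((((C:8/3,T:10/3):5,M:-1):3,P:7/2):9/4,Z:9/4)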